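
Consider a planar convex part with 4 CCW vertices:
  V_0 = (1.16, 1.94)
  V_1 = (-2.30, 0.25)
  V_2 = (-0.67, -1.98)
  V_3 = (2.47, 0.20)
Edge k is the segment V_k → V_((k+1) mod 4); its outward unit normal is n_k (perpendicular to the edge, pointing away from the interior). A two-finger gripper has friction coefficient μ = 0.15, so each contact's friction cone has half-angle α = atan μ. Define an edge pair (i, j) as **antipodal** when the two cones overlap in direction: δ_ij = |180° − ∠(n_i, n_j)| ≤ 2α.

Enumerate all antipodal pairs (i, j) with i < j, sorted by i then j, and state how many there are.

count = 2; pairs: (0,2), (1,3)

α = atan 0.15 = 8.53°;  2α = 17.06°
n_0 = (-0.4389, +0.8985)
n_1 = (-0.8073, -0.5901)
n_2 = (+0.5703, -0.8214)
n_3 = (+0.7989, +0.6015)
  (0,1): δ = 79.87°  ·
  (0,2): δ = 8.74°  ✓
  (0,3): δ = 100.94°  ·
  (1,2): δ = 91.39°  ·
  (1,3): δ = 0.81°  ✓
  (2,3): δ = 87.80°  ·
antipodal pairs: 2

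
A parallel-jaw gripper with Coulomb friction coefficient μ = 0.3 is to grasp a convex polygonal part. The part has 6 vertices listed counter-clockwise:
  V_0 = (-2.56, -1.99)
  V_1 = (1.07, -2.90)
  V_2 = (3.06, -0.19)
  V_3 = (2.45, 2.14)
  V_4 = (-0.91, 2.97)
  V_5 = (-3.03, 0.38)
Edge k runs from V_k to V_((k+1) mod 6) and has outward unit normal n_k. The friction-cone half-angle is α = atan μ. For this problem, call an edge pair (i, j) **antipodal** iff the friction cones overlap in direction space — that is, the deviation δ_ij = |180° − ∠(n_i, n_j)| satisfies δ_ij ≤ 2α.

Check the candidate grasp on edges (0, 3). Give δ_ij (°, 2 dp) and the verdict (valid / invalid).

δ = 0.20°, valid

α = atan 0.3 = 16.70°;  2α = 33.40°
edge 0: e_0 = (+3.63, -0.91);  n_0 = (-0.2432, -0.9700)
edge 3: e_3 = (-3.36, +0.83);  n_3 = (+0.2398, +0.9708)
∠(n_0, n_3) = 179.80°
δ = |180° − 179.80°| = 0.20°
0.20° ≤ 2α = 33.40°  →  valid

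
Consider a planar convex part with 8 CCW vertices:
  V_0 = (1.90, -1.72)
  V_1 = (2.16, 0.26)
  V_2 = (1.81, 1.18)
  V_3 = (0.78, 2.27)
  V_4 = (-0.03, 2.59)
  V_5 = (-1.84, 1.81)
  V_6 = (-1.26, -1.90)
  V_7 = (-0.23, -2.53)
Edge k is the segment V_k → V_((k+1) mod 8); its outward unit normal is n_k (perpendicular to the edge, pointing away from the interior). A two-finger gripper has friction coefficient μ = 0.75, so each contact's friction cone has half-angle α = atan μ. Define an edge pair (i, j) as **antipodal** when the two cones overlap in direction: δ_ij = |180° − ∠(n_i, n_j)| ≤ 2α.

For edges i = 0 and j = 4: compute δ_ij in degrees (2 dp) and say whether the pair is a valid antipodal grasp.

δ = 59.21°, valid

α = atan 0.75 = 36.87°;  2α = 73.74°
edge 0: e_0 = (+0.26, +1.98);  n_0 = (+0.9915, -0.1302)
edge 4: e_4 = (-1.81, -0.78);  n_4 = (-0.3958, +0.9184)
∠(n_0, n_4) = 120.79°
δ = |180° − 120.79°| = 59.21°
59.21° ≤ 2α = 73.74°  →  valid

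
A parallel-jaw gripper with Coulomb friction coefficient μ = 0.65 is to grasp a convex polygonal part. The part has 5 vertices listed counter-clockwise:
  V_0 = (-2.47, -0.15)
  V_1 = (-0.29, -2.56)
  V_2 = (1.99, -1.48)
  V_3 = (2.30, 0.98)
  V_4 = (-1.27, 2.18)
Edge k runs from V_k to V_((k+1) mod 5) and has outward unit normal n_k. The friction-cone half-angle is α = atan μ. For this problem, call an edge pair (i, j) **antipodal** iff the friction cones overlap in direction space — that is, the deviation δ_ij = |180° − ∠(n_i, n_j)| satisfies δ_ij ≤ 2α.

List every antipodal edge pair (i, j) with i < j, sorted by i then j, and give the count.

α = atan 0.65 = 33.02°;  2α = 66.05°
n_0 = (-0.7416, -0.6708)
n_1 = (+0.4281, -0.9037)
n_2 = (+0.9922, -0.1250)
n_3 = (+0.3186, +0.9479)
n_4 = (-0.8890, +0.4579)
  (0,1): δ = 106.79°  ·
  (0,2): δ = 49.31°  ✓
  (0,3): δ = 29.29°  ✓
  (0,4): δ = 110.62°  ·
  (1,2): δ = 122.53°  ·
  (1,3): δ = 43.93°  ✓
  (1,4): δ = 37.40°  ✓
  (2,3): δ = 101.40°  ·
  (2,4): δ = 20.07°  ✓
  (3,4): δ = 98.67°  ·
antipodal pairs: 5

count = 5; pairs: (0,2), (0,3), (1,3), (1,4), (2,4)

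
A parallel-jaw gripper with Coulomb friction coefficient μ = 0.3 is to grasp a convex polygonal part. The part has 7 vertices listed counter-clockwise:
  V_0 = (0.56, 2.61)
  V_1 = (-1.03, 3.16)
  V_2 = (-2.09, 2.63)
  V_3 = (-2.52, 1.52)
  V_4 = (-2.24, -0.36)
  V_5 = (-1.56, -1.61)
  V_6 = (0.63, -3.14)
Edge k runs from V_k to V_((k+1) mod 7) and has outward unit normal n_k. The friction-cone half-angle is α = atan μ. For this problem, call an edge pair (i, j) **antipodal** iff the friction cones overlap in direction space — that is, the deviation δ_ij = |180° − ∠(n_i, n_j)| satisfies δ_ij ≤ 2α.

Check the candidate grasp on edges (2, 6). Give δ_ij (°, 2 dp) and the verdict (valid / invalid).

δ = 21.87°, valid

α = atan 0.3 = 16.70°;  2α = 33.40°
edge 2: e_2 = (-0.43, -1.11);  n_2 = (-0.9325, +0.3612)
edge 6: e_6 = (-0.07, +5.75);  n_6 = (+0.9999, +0.0122)
∠(n_2, n_6) = 158.13°
δ = |180° − 158.13°| = 21.87°
21.87° ≤ 2α = 33.40°  →  valid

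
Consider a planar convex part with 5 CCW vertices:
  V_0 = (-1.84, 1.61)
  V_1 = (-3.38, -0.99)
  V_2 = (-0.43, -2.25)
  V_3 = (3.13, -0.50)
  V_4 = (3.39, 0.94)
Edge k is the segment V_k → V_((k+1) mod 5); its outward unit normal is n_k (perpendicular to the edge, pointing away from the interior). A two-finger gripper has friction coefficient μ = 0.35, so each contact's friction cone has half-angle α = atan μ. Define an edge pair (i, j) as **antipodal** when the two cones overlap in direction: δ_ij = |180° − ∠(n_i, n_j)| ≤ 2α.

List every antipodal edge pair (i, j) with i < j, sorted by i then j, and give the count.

count = 4; pairs: (0,2), (0,3), (1,4), (2,4)

α = atan 0.35 = 19.29°;  2α = 38.58°
n_0 = (-0.8604, +0.5096)
n_1 = (-0.3928, -0.9196)
n_2 = (+0.4412, -0.8974)
n_3 = (+0.9841, -0.1777)
n_4 = (+0.1271, +0.9919)
  (0,1): δ = 82.49°  ·
  (0,2): δ = 33.18°  ✓
  (0,3): δ = 20.40°  ✓
  (0,4): δ = 113.34°  ·
  (1,2): δ = 130.69°  ·
  (1,3): δ = 77.11°  ·
  (1,4): δ = 15.83°  ✓
  (2,3): δ = 126.41°  ·
  (2,4): δ = 33.48°  ✓
  (3,4): δ = 87.07°  ·
antipodal pairs: 4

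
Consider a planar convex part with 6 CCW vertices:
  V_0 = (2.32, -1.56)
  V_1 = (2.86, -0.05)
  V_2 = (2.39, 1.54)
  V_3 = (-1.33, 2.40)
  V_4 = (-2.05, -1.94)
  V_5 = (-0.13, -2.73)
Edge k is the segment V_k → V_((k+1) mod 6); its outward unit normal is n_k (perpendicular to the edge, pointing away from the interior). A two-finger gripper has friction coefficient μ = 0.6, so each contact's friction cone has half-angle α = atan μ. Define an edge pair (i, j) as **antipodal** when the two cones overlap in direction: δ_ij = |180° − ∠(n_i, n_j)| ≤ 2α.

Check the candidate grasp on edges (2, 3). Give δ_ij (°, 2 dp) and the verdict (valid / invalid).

δ = 86.40°, invalid

α = atan 0.6 = 30.96°;  2α = 61.93°
edge 2: e_2 = (-3.72, +0.86);  n_2 = (+0.2252, +0.9743)
edge 3: e_3 = (-0.72, -4.34);  n_3 = (-0.9865, +0.1637)
∠(n_2, n_3) = 93.60°
δ = |180° − 93.60°| = 86.40°
86.40° > 2α = 61.93°  →  invalid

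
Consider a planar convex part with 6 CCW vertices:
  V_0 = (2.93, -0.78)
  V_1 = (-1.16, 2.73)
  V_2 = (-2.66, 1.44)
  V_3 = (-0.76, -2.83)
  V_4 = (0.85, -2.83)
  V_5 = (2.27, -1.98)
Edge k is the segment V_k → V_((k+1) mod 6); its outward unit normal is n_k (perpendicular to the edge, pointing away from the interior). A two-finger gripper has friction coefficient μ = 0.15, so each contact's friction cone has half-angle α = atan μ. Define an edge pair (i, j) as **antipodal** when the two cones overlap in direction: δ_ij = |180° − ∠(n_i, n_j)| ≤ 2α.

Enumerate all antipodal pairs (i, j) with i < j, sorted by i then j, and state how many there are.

count = 1; pairs: (1,4)

α = atan 0.15 = 8.53°;  2α = 17.06°
n_0 = (+0.6512, +0.7589)
n_1 = (-0.6520, +0.7582)
n_2 = (-0.9136, -0.4065)
n_3 = (+0.0000, -1.0000)
n_4 = (+0.5136, -0.8580)
n_5 = (+0.8762, -0.4819)
  (0,1): δ = 98.67°  ·
  (0,2): δ = 25.38°  ·
  (0,3): δ = 40.64°  ·
  (0,4): δ = 71.54°  ·
  (0,5): δ = 101.83°  ·
  (1,2): δ = 106.71°  ·
  (1,3): δ = 40.70°  ·
  (1,4): δ = 9.79°  ✓
  (1,5): δ = 20.49°  ·
  (2,3): δ = 113.99°  ·
  (2,4): δ = 83.08°  ·
  (2,5): δ = 52.80°  ·
  (3,4): δ = 149.10°  ·
  (3,5): δ = 118.81°  ·
  (4,5): δ = 149.72°  ·
antipodal pairs: 1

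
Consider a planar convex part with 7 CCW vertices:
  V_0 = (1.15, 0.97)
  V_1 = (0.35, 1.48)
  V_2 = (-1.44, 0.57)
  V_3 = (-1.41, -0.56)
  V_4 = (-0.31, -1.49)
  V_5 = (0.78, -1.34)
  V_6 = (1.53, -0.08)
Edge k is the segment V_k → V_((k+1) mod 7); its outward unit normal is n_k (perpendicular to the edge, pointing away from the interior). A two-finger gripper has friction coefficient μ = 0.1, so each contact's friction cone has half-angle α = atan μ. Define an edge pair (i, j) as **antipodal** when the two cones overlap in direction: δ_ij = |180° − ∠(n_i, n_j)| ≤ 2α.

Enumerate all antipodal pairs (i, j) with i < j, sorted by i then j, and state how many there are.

count = 1; pairs: (0,3)

α = atan 0.1 = 5.71°;  2α = 11.42°
n_0 = (+0.5376, +0.8432)
n_1 = (-0.4532, +0.8914)
n_2 = (-0.9996, -0.0265)
n_3 = (-0.6456, -0.7636)
n_4 = (+0.1363, -0.9907)
n_5 = (+0.8593, -0.5115)
n_6 = (+0.9403, +0.3403)
  (0,1): δ = 120.53°  ·
  (0,2): δ = 55.96°  ·
  (0,3): δ = 7.70°  ✓
  (0,4): δ = 40.35°  ·
  (0,5): δ = 91.75°  ·
  (0,6): δ = 142.41°  ·
  (1,2): δ = 115.43°  ·
  (1,3): δ = 67.16°  ·
  (1,4): δ = 19.11°  ·
  (1,5): δ = 32.29°  ·
  (1,6): δ = 82.95°  ·
  (2,3): δ = 131.73°  ·
  (2,4): δ = 83.69°  ·
  (2,5): δ = 32.28°  ·
  (2,6): δ = 18.37°  ·
  (3,4): δ = 131.95°  ·
  (3,5): δ = 80.55°  ·
  (3,6): δ = 29.89°  ·
  (4,5): δ = 128.60°  ·
  (4,6): δ = 77.94°  ·
  (5,6): δ = 129.34°  ·
antipodal pairs: 1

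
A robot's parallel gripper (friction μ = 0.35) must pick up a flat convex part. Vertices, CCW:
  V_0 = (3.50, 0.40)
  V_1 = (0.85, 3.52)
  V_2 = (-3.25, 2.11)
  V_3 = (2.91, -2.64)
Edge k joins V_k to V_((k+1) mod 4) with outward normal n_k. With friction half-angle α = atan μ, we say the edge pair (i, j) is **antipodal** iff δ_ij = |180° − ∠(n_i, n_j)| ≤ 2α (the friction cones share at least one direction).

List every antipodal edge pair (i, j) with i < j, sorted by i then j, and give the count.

count = 1; pairs: (0,2)

α = atan 0.35 = 19.29°;  2α = 38.58°
n_0 = (+0.7622, +0.6474)
n_1 = (-0.3252, +0.9456)
n_2 = (-0.6106, -0.7919)
n_3 = (+0.9817, -0.1905)
  (0,1): δ = 111.36°  ·
  (0,2): δ = 12.02°  ✓
  (0,3): δ = 128.67°  ·
  (1,2): δ = 56.61°  ·
  (1,3): δ = 60.04°  ·
  (2,3): δ = 63.35°  ·
antipodal pairs: 1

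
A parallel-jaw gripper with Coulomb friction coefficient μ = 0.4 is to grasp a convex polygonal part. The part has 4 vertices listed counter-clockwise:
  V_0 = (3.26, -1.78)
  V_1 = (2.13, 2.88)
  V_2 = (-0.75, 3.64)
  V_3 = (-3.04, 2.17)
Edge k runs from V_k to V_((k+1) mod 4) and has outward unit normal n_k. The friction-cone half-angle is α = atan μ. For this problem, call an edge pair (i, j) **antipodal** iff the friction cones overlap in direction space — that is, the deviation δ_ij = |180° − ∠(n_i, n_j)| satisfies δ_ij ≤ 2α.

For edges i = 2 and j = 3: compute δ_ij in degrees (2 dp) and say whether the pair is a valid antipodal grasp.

α = atan 0.4 = 21.80°;  2α = 43.60°
edge 2: e_2 = (-2.29, -1.47);  n_2 = (-0.5402, +0.8415)
edge 3: e_3 = (+6.30, -3.95);  n_3 = (-0.5312, -0.8472)
∠(n_2, n_3) = 115.22°
δ = |180° − 115.22°| = 64.78°
64.78° > 2α = 43.60°  →  invalid

δ = 64.78°, invalid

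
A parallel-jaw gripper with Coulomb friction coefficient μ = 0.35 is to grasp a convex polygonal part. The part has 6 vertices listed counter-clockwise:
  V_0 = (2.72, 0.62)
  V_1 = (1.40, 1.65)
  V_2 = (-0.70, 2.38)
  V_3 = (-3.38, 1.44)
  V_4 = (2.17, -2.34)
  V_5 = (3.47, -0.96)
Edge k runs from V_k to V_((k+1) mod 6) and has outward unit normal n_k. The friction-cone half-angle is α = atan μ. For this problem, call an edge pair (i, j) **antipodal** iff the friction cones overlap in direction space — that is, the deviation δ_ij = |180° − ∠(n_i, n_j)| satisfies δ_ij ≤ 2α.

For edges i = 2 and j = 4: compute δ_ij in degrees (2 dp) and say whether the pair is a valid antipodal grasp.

δ = 27.38°, valid

α = atan 0.35 = 19.29°;  2α = 38.58°
edge 2: e_2 = (-2.68, -0.94);  n_2 = (-0.3310, +0.9436)
edge 4: e_4 = (+1.30, +1.38);  n_4 = (+0.7279, -0.6857)
∠(n_2, n_4) = 152.62°
δ = |180° − 152.62°| = 27.38°
27.38° ≤ 2α = 38.58°  →  valid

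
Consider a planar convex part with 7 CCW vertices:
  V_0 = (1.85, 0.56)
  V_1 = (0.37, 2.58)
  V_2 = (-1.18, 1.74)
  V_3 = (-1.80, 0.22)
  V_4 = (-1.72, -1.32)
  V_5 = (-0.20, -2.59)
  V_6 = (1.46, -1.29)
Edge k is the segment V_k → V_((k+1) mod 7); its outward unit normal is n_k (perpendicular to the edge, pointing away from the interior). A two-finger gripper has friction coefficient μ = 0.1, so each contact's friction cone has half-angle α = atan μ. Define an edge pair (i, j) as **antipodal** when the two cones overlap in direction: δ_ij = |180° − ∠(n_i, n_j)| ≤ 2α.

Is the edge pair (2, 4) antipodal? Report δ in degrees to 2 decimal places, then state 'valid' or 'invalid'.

δ = 107.69°, invalid

α = atan 0.1 = 5.71°;  2α = 11.42°
edge 2: e_2 = (-0.62, -1.52);  n_2 = (-0.9259, +0.3777)
edge 4: e_4 = (+1.52, -1.27);  n_4 = (-0.6412, -0.7674)
∠(n_2, n_4) = 72.31°
δ = |180° − 72.31°| = 107.69°
107.69° > 2α = 11.42°  →  invalid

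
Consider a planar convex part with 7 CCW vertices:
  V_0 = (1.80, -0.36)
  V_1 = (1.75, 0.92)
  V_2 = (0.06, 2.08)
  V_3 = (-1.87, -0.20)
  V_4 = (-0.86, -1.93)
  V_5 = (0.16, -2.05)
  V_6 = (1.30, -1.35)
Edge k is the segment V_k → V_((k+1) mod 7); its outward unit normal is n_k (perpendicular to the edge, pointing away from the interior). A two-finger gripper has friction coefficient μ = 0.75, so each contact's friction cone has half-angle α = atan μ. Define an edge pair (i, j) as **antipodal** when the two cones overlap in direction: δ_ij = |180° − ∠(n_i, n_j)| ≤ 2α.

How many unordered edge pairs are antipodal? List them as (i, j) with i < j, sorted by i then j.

count = 9; pairs: (0,2), (0,3), (1,3), (1,4), (1,5), (2,4), (2,5), (2,6), (3,6)

α = atan 0.75 = 36.87°;  2α = 73.74°
n_0 = (+0.9992, +0.0390)
n_1 = (+0.5659, +0.8245)
n_2 = (-0.7633, +0.6461)
n_3 = (-0.8636, -0.5042)
n_4 = (-0.1168, -0.9932)
n_5 = (+0.5233, -0.8522)
n_6 = (+0.8926, -0.4508)
  (0,1): δ = 126.70°  ·
  (0,2): δ = 42.48°  ✓
  (0,3): δ = 28.04°  ✓
  (0,4): δ = 81.05°  ·
  (0,5): δ = 119.31°  ·
  (0,6): δ = 150.97°  ·
  (1,2): δ = 95.78°  ·
  (1,3): δ = 25.26°  ✓
  (1,4): δ = 27.76°  ✓
  (1,5): δ = 66.02°  ✓
  (1,6): δ = 97.67°  ·
  (2,3): δ = 109.48°  ·
  (2,4): δ = 56.46°  ✓
  (2,5): δ = 18.20°  ✓
  (2,6): δ = 13.45°  ✓
  (3,4): δ = 126.99°  ·
  (3,5): δ = 88.73°  ·
  (3,6): δ = 57.07°  ✓
  (4,5): δ = 141.74°  ·
  (4,6): δ = 110.09°  ·
  (5,6): δ = 148.35°  ·
antipodal pairs: 9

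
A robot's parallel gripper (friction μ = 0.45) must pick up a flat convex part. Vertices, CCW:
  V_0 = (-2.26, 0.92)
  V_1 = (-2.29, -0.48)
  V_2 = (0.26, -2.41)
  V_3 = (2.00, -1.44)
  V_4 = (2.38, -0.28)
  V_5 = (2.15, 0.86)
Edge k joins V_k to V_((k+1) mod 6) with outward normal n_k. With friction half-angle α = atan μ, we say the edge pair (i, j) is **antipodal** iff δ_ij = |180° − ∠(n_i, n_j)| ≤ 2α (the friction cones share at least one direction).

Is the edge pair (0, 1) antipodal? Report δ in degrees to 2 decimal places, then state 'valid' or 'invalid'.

α = atan 0.45 = 24.23°;  2α = 48.46°
edge 0: e_0 = (-0.03, -1.40);  n_0 = (-0.9998, +0.0214)
edge 1: e_1 = (+2.55, -1.93);  n_1 = (-0.6035, -0.7974)
∠(n_0, n_1) = 54.11°
δ = |180° − 54.11°| = 125.89°
125.89° > 2α = 48.46°  →  invalid

δ = 125.89°, invalid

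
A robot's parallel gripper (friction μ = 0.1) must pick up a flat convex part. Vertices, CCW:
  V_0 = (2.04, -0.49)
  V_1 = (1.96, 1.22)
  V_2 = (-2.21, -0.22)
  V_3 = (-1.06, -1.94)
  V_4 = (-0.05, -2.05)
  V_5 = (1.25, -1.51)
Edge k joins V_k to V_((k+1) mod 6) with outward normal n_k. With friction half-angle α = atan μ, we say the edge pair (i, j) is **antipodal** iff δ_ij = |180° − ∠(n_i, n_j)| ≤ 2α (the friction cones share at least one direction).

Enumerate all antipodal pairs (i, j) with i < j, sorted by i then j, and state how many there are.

count = 1; pairs: (1,4)

α = atan 0.1 = 5.71°;  2α = 11.42°
n_0 = (+0.9989, +0.0467)
n_1 = (-0.3264, +0.9452)
n_2 = (-0.8313, -0.5558)
n_3 = (-0.1083, -0.9941)
n_4 = (+0.3836, -0.9235)
n_5 = (+0.7906, -0.6123)
  (0,1): δ = 73.63°  ·
  (0,2): δ = 31.09°  ·
  (0,3): δ = 81.11°  ·
  (0,4): δ = 109.88°  ·
  (0,5): δ = 139.56°  ·
  (1,2): δ = 75.28°  ·
  (1,3): δ = 25.27°  ·
  (1,4): δ = 3.51°  ✓
  (1,5): δ = 33.19°  ·
  (2,3): δ = 129.98°  ·
  (2,4): δ = 101.21°  ·
  (2,5): δ = 71.53°  ·
  (3,4): δ = 151.23°  ·
  (3,5): δ = 121.54°  ·
  (4,5): δ = 150.32°  ·
antipodal pairs: 1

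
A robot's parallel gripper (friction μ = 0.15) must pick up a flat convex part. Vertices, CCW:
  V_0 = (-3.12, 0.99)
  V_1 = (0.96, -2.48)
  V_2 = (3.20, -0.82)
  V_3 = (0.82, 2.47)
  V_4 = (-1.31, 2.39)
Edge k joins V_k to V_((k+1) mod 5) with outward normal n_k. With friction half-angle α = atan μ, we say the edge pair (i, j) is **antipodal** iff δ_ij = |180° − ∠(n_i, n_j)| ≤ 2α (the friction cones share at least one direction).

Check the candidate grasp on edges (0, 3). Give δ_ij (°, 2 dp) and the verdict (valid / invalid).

α = atan 0.15 = 8.53°;  2α = 17.06°
edge 0: e_0 = (+4.08, -3.47);  n_0 = (-0.6479, -0.7618)
edge 3: e_3 = (-2.13, -0.08);  n_3 = (-0.0375, +0.9993)
∠(n_0, n_3) = 137.47°
δ = |180° − 137.47°| = 42.53°
42.53° > 2α = 17.06°  →  invalid

δ = 42.53°, invalid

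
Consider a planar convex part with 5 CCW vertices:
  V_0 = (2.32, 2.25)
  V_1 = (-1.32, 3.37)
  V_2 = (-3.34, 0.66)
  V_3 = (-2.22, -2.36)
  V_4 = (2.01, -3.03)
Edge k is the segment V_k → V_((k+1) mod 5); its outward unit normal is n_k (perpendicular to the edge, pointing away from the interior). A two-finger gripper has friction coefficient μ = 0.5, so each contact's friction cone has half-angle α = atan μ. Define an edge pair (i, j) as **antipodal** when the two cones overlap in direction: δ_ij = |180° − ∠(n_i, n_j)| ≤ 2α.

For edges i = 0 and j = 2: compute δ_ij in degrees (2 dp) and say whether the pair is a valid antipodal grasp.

α = atan 0.5 = 26.57°;  2α = 53.13°
edge 0: e_0 = (-3.64, +1.12);  n_0 = (+0.2941, +0.9558)
edge 2: e_2 = (+1.12, -3.02);  n_2 = (-0.9376, -0.3477)
∠(n_0, n_2) = 127.45°
δ = |180° − 127.45°| = 52.55°
52.55° ≤ 2α = 53.13°  →  valid

δ = 52.55°, valid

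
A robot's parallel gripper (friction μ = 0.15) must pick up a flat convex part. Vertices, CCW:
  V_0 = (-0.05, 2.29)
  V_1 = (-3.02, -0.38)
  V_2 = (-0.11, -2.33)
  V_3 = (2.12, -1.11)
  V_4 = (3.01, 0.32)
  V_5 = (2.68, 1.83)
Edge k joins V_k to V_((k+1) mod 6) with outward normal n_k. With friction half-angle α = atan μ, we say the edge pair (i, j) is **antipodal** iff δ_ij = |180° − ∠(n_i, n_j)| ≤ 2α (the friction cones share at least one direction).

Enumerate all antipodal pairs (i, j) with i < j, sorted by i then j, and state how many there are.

count = 2; pairs: (0,2), (0,3)

α = atan 0.15 = 8.53°;  2α = 17.06°
n_0 = (-0.6685, +0.7437)
n_1 = (-0.5567, -0.8307)
n_2 = (+0.4800, -0.8773)
n_3 = (+0.8490, -0.5284)
n_4 = (+0.9769, +0.2135)
n_5 = (+0.1662, +0.9861)
  (0,1): δ = 75.78°  ·
  (0,2): δ = 13.27°  ✓
  (0,3): δ = 16.15°  ✓
  (0,4): δ = 60.37°  ·
  (0,5): δ = 128.48°  ·
  (1,2): δ = 117.49°  ·
  (1,3): δ = 88.07°  ·
  (1,4): δ = 43.85°  ·
  (1,5): δ = 24.26°  ·
  (2,3): δ = 150.58°  ·
  (2,4): δ = 106.35°  ·
  (2,5): δ = 38.25°  ·
  (3,4): δ = 135.78°  ·
  (3,5): δ = 67.67°  ·
  (4,5): δ = 111.89°  ·
antipodal pairs: 2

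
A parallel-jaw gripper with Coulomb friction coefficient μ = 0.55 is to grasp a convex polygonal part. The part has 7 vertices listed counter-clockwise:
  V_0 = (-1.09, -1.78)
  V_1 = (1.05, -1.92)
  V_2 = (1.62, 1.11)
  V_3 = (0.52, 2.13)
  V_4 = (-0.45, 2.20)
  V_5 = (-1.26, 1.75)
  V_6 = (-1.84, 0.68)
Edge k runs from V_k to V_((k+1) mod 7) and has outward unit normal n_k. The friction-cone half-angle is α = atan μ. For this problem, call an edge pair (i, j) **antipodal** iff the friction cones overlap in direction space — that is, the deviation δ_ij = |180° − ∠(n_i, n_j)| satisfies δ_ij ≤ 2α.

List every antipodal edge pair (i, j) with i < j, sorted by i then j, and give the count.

α = atan 0.55 = 28.81°;  2α = 57.62°
n_0 = (-0.0653, -0.9979)
n_1 = (+0.9828, -0.1849)
n_2 = (+0.6799, +0.7333)
n_3 = (+0.0720, +0.9974)
n_4 = (-0.4856, +0.8742)
n_5 = (-0.8791, +0.4765)
n_6 = (-0.9565, -0.2916)
  (0,1): δ = 96.91°  ·
  (0,2): δ = 39.10°  ✓
  (0,3): δ = 0.38°  ✓
  (0,4): δ = 32.80°  ✓
  (0,5): δ = 65.28°  ·
  (0,6): δ = 110.70°  ·
  (1,2): δ = 122.19°  ·
  (1,3): δ = 83.47°  ·
  (1,4): δ = 50.29°  ✓
  (1,5): δ = 17.81°  ✓
  (1,6): δ = 27.61°  ✓
  (2,3): δ = 141.29°  ·
  (2,4): δ = 108.11°  ·
  (2,5): δ = 75.62°  ·
  (2,6): δ = 30.21°  ✓
  (3,4): δ = 146.82°  ·
  (3,5): δ = 114.33°  ·
  (3,6): δ = 68.92°  ·
  (4,5): δ = 147.51°  ·
  (4,6): δ = 102.10°  ·
  (5,6): δ = 134.58°  ·
antipodal pairs: 7

count = 7; pairs: (0,2), (0,3), (0,4), (1,4), (1,5), (1,6), (2,6)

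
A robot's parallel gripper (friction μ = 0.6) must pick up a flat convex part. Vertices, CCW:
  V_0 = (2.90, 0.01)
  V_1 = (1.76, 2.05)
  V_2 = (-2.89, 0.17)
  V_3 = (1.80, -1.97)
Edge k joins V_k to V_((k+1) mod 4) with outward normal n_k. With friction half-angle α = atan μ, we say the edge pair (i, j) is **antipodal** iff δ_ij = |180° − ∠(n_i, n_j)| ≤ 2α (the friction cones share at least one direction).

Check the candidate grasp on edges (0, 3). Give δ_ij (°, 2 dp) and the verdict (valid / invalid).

δ = 121.75°, invalid

α = atan 0.6 = 30.96°;  2α = 61.93°
edge 0: e_0 = (-1.14, +2.04);  n_0 = (+0.8729, +0.4878)
edge 3: e_3 = (+1.10, +1.98);  n_3 = (+0.8742, -0.4856)
∠(n_0, n_3) = 58.25°
δ = |180° − 58.25°| = 121.75°
121.75° > 2α = 61.93°  →  invalid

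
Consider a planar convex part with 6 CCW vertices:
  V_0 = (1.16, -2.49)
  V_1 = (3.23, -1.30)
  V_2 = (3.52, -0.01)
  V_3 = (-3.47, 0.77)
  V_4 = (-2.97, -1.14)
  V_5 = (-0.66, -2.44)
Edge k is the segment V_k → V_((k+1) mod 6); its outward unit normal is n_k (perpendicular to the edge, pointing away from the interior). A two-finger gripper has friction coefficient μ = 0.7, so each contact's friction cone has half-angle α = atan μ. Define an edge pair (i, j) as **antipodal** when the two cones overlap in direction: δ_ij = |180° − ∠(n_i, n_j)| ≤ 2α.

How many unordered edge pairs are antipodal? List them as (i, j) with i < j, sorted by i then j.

count = 5; pairs: (0,2), (1,3), (2,3), (2,4), (2,5)

α = atan 0.7 = 34.99°;  2α = 69.98°
n_0 = (+0.4984, -0.8670)
n_1 = (+0.9757, -0.2193)
n_2 = (+0.1109, +0.9938)
n_3 = (-0.9674, -0.2532)
n_4 = (-0.4904, -0.8715)
n_5 = (-0.0275, -0.9996)
  (0,1): δ = 132.56°  ·
  (0,2): δ = 36.26°  ✓
  (0,3): δ = 74.78°  ·
  (0,4): δ = 120.74°  ·
  (0,5): δ = 148.53°  ·
  (1,2): δ = 83.70°  ·
  (1,3): δ = 27.34°  ✓
  (1,4): δ = 73.30°  ·
  (1,5): δ = 101.10°  ·
  (2,3): δ = 68.96°  ✓
  (2,4): δ = 23.00°  ✓
  (2,5): δ = 4.79°  ✓
  (3,4): δ = 134.04°  ·
  (3,5): δ = 106.24°  ·
  (4,5): δ = 152.20°  ·
antipodal pairs: 5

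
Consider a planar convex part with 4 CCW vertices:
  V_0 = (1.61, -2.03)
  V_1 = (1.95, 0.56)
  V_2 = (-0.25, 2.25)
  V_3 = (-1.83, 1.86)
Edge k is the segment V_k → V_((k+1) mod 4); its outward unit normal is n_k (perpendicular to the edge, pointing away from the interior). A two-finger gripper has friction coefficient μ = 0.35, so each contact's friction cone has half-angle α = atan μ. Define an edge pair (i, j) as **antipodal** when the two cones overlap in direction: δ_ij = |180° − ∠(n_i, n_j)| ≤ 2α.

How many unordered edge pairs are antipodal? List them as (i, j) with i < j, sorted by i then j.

count = 1; pairs: (1,3)

α = atan 0.35 = 19.29°;  2α = 38.58°
n_0 = (+0.9915, -0.1302)
n_1 = (+0.6092, +0.7930)
n_2 = (-0.2396, +0.9709)
n_3 = (-0.7491, -0.6624)
  (0,1): δ = 120.05°  ·
  (0,2): δ = 68.66°  ·
  (0,3): δ = 48.97°  ·
  (1,2): δ = 128.60°  ·
  (1,3): δ = 10.98°  ✓
  (2,3): δ = 62.38°  ·
antipodal pairs: 1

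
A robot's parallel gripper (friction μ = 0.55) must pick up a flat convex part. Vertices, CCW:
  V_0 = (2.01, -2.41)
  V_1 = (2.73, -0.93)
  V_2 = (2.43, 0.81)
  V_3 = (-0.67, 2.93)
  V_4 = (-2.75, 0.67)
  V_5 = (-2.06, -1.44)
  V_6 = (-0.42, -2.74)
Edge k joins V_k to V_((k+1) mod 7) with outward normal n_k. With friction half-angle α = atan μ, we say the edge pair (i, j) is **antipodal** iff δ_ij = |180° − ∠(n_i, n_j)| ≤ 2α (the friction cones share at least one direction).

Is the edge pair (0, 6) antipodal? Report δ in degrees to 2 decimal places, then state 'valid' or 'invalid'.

α = atan 0.55 = 28.81°;  2α = 57.62°
edge 0: e_0 = (+0.72, +1.48);  n_0 = (+0.8992, -0.4375)
edge 6: e_6 = (+2.43, +0.33);  n_6 = (+0.1346, -0.9909)
∠(n_0, n_6) = 56.32°
δ = |180° − 56.32°| = 123.68°
123.68° > 2α = 57.62°  →  invalid

δ = 123.68°, invalid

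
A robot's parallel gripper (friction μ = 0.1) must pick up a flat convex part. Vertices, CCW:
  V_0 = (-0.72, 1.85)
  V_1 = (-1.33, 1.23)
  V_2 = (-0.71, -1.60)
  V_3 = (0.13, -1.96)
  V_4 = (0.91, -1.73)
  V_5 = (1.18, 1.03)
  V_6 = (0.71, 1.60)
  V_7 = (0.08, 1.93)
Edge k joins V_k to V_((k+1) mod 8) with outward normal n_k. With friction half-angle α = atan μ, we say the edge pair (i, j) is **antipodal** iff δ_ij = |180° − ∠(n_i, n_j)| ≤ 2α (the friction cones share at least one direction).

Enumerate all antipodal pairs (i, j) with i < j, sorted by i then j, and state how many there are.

α = atan 0.1 = 5.71°;  2α = 11.42°
n_0 = (-0.7128, +0.7013)
n_1 = (-0.9768, -0.2140)
n_2 = (-0.3939, -0.9191)
n_3 = (+0.2828, -0.9592)
n_4 = (+0.9952, -0.0974)
n_5 = (+0.7715, +0.6362)
n_6 = (+0.4640, +0.8858)
n_7 = (-0.0995, +0.9950)
  (0,1): δ = 123.11°  ·
  (0,2): δ = 68.66°  ·
  (0,3): δ = 29.04°  ·
  (0,4): δ = 38.95°  ·
  (0,5): δ = 84.04°  ·
  (0,6): δ = 106.89°  ·
  (0,7): δ = 140.24°  ·
  (1,2): δ = 125.56°  ·
  (1,3): δ = 85.93°  ·
  (1,4): δ = 17.94°  ·
  (1,5): δ = 27.15°  ·
  (1,6): δ = 50.00°  ·
  (1,7): δ = 83.35°  ·
  (2,3): δ = 140.37°  ·
  (2,4): δ = 72.39°  ·
  (2,5): δ = 27.29°  ·
  (2,6): δ = 4.45°  ✓
  (2,7): δ = 28.91°  ·
  (3,4): δ = 112.02°  ·
  (3,5): δ = 66.92°  ·
  (3,6): δ = 44.08°  ·
  (3,7): δ = 10.72°  ✓
  (4,5): δ = 134.91°  ·
  (4,6): δ = 112.06°  ·
  (4,7): δ = 78.70°  ·
  (5,6): δ = 157.15°  ·
  (5,7): δ = 123.80°  ·
  (6,7): δ = 146.64°  ·
antipodal pairs: 2

count = 2; pairs: (2,6), (3,7)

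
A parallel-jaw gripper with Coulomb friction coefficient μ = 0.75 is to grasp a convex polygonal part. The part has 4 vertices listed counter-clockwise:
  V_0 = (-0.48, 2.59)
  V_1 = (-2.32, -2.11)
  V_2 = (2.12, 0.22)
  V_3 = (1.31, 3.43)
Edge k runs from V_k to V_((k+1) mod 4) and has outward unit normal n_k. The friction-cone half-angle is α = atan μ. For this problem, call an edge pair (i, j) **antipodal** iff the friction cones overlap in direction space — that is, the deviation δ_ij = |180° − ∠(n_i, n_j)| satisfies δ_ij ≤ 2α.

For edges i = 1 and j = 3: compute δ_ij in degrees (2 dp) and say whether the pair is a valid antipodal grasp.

δ = 2.55°, valid

α = atan 0.75 = 36.87°;  2α = 73.74°
edge 1: e_1 = (+4.44, +2.33);  n_1 = (+0.4647, -0.8855)
edge 3: e_3 = (-1.79, -0.84);  n_3 = (-0.4248, +0.9053)
∠(n_1, n_3) = 177.45°
δ = |180° − 177.45°| = 2.55°
2.55° ≤ 2α = 73.74°  →  valid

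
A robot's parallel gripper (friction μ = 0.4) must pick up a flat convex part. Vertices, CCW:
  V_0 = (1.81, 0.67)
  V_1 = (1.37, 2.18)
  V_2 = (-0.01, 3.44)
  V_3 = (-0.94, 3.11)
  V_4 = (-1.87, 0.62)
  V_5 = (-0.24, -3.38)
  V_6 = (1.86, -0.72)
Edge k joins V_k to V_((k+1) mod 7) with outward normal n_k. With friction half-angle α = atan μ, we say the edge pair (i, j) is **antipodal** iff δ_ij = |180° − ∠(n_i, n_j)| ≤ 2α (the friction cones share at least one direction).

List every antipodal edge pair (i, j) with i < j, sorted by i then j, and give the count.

count = 7; pairs: (0,3), (0,4), (1,4), (2,5), (3,5), (3,6), (4,6)

α = atan 0.4 = 21.80°;  2α = 43.60°
n_0 = (+0.9601, +0.2798)
n_1 = (+0.6743, +0.7385)
n_2 = (-0.3344, +0.9424)
n_3 = (-0.9368, +0.3499)
n_4 = (-0.9261, -0.3774)
n_5 = (+0.7849, -0.6196)
n_6 = (+0.9994, +0.0359)
  (0,1): δ = 148.64°  ·
  (0,2): δ = 86.71°  ·
  (0,3): δ = 36.73°  ✓
  (0,4): δ = 5.93°  ✓
  (0,5): δ = 125.46°  ·
  (0,6): δ = 165.81°  ·
  (1,2): δ = 118.07°  ·
  (1,3): δ = 68.08°  ·
  (1,4): δ = 25.43°  ✓
  (1,5): δ = 94.11°  ·
  (1,6): δ = 134.46°  ·
  (2,3): δ = 130.02°  ·
  (2,4): δ = 87.37°  ·
  (2,5): δ = 32.17°  ✓
  (2,6): δ = 72.52°  ·
  (3,4): δ = 137.35°  ·
  (3,5): δ = 17.81°  ✓
  (3,6): δ = 22.54°  ✓
  (4,5): δ = 60.46°  ·
  (4,6): δ = 20.11°  ✓
  (5,6): δ = 139.65°  ·
antipodal pairs: 7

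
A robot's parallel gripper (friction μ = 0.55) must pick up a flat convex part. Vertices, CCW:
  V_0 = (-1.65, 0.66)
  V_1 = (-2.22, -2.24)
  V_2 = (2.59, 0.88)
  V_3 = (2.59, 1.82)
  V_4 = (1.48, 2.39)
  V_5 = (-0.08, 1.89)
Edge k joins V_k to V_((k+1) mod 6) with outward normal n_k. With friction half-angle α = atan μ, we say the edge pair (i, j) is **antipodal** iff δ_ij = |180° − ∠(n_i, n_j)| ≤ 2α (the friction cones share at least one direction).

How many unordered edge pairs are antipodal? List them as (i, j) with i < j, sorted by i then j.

α = atan 0.55 = 28.81°;  2α = 57.62°
n_0 = (-0.9812, +0.1929)
n_1 = (+0.5442, -0.8390)
n_2 = (+1.0000, -0.0000)
n_3 = (+0.4568, +0.8896)
n_4 = (-0.3052, +0.9523)
n_5 = (-0.6167, +0.7872)
  (0,1): δ = 45.91°  ✓
  (0,2): δ = 11.12°  ✓
  (0,3): δ = 73.94°  ·
  (0,4): δ = 118.89°  ·
  (0,5): δ = 139.20°  ·
  (1,2): δ = 122.97°  ·
  (1,3): δ = 60.15°  ·
  (1,4): δ = 15.20°  ✓
  (1,5): δ = 5.11°  ✓
  (2,3): δ = 117.18°  ·
  (2,4): δ = 72.23°  ·
  (2,5): δ = 51.92°  ✓
  (3,4): δ = 135.05°  ·
  (3,5): δ = 114.74°  ·
  (4,5): δ = 159.69°  ·
antipodal pairs: 5

count = 5; pairs: (0,1), (0,2), (1,4), (1,5), (2,5)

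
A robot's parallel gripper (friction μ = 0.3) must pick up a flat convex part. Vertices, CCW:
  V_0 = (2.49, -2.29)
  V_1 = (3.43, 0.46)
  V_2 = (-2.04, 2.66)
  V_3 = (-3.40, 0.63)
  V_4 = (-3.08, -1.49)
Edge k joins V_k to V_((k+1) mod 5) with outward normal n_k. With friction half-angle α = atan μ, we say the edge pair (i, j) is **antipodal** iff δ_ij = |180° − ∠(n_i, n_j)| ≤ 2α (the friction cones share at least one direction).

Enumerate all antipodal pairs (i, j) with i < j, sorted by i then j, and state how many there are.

α = atan 0.3 = 16.70°;  2α = 33.40°
n_0 = (+0.9462, -0.3234)
n_1 = (+0.3731, +0.9278)
n_2 = (-0.8308, +0.5566)
n_3 = (-0.9888, -0.1493)
n_4 = (-0.1422, -0.9898)
  (0,1): δ = 93.04°  ·
  (0,2): δ = 14.95°  ✓
  (0,3): δ = 27.45°  ✓
  (0,4): δ = 100.70°  ·
  (1,2): δ = 101.91°  ·
  (1,3): δ = 59.51°  ·
  (1,4): δ = 13.74°  ✓
  (2,3): δ = 137.60°  ·
  (2,4): δ = 64.35°  ·
  (3,4): δ = 106.76°  ·
antipodal pairs: 3

count = 3; pairs: (0,2), (0,3), (1,4)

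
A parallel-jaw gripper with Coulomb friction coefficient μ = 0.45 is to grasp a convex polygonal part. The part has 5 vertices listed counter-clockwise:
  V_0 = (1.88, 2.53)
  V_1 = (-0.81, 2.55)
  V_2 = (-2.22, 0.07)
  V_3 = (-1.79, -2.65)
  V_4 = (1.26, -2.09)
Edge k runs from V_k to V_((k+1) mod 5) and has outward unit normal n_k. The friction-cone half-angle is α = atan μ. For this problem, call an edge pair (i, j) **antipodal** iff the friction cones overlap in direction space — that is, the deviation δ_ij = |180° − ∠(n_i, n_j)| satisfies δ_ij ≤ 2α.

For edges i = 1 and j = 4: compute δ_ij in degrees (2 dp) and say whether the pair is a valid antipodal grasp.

α = atan 0.45 = 24.23°;  2α = 48.46°
edge 1: e_1 = (-1.41, -2.48);  n_1 = (-0.8693, +0.4943)
edge 4: e_4 = (+0.62, +4.62);  n_4 = (+0.9911, -0.1330)
∠(n_1, n_4) = 158.02°
δ = |180° − 158.02°| = 21.98°
21.98° ≤ 2α = 48.46°  →  valid

δ = 21.98°, valid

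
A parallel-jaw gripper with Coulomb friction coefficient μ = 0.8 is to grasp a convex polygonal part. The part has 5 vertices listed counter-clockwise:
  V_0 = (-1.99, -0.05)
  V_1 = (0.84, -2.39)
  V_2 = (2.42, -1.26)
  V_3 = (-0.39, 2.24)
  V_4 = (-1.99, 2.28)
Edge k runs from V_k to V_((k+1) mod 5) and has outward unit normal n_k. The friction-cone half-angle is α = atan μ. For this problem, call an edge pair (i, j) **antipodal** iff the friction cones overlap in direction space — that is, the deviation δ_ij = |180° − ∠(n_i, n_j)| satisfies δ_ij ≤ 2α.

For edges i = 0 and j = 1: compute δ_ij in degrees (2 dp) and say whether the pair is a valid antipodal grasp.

δ = 104.84°, invalid

α = atan 0.8 = 38.66°;  2α = 77.32°
edge 0: e_0 = (+2.83, -2.34);  n_0 = (-0.6372, -0.7707)
edge 1: e_1 = (+1.58, +1.13);  n_1 = (+0.5817, -0.8134)
∠(n_0, n_1) = 75.16°
δ = |180° − 75.16°| = 104.84°
104.84° > 2α = 77.32°  →  invalid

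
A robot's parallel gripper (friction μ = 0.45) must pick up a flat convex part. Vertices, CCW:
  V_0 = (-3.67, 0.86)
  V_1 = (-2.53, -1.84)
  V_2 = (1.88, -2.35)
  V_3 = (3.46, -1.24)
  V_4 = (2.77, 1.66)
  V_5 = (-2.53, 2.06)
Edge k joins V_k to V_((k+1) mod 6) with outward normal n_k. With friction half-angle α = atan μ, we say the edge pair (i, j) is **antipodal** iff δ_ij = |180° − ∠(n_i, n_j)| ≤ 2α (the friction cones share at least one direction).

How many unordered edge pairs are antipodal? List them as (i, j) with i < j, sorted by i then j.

α = atan 0.45 = 24.23°;  2α = 48.46°
n_0 = (-0.9212, -0.3890)
n_1 = (-0.1149, -0.9934)
n_2 = (+0.5749, -0.8183)
n_3 = (+0.9728, +0.2315)
n_4 = (+0.0753, +0.9972)
n_5 = (-0.7250, +0.6887)
  (0,1): δ = 119.49°  ·
  (0,2): δ = 77.80°  ·
  (0,3): δ = 9.51°  ✓
  (0,4): δ = 62.79°  ·
  (0,5): δ = 113.58°  ·
  (1,2): δ = 138.31°  ·
  (1,3): δ = 70.02°  ·
  (1,4): δ = 2.28°  ✓
  (1,5): δ = 53.07°  ·
  (2,3): δ = 111.71°  ·
  (2,4): δ = 39.41°  ✓
  (2,5): δ = 11.38°  ✓
  (3,4): δ = 107.70°  ·
  (3,5): δ = 56.91°  ·
  (4,5): δ = 129.22°  ·
antipodal pairs: 4

count = 4; pairs: (0,3), (1,4), (2,4), (2,5)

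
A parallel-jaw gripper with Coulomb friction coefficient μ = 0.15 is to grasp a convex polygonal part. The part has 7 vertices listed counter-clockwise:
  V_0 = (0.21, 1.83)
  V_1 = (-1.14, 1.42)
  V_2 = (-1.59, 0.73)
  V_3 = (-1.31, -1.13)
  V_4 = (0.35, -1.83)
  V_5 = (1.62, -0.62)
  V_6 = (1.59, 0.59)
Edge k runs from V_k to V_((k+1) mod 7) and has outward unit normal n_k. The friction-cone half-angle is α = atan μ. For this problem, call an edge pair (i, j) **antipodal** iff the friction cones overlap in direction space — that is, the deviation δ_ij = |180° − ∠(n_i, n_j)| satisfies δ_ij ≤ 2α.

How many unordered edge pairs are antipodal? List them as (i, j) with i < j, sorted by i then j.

count = 2; pairs: (1,4), (2,5)

α = atan 0.15 = 8.53°;  2α = 17.06°
n_0 = (-0.2906, +0.9568)
n_1 = (-0.8376, +0.5463)
n_2 = (-0.9889, -0.1489)
n_3 = (-0.3886, -0.9214)
n_4 = (+0.6898, -0.7240)
n_5 = (+0.9997, +0.0248)
n_6 = (+0.6684, +0.7438)
  (0,1): δ = 140.01°  ·
  (0,2): δ = 98.33°  ·
  (0,3): δ = 39.76°  ·
  (0,4): δ = 26.72°  ·
  (0,5): δ = 74.53°  ·
  (0,6): δ = 121.16°  ·
  (1,2): δ = 138.33°  ·
  (1,3): δ = 79.75°  ·
  (1,4): δ = 13.27°  ✓
  (1,5): δ = 34.53°  ·
  (1,6): δ = 81.17°  ·
  (2,3): δ = 121.43°  ·
  (2,4): δ = 54.95°  ·
  (2,5): δ = 7.14°  ✓
  (2,6): δ = 39.50°  ·
  (3,4): δ = 113.52°  ·
  (3,5): δ = 65.72°  ·
  (3,6): δ = 19.08°  ·
  (4,5): δ = 132.19°  ·
  (4,6): δ = 85.56°  ·
  (5,6): δ = 133.36°  ·
antipodal pairs: 2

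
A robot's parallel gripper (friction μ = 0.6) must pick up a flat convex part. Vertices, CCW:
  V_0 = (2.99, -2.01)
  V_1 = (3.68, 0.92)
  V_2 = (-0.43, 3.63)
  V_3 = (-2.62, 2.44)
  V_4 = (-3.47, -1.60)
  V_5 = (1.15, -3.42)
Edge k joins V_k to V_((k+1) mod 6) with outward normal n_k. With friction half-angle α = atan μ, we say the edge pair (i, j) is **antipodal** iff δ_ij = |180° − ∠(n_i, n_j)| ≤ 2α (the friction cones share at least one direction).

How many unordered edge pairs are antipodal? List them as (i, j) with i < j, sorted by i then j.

count = 6; pairs: (0,2), (0,3), (1,4), (2,4), (2,5), (3,5)

α = atan 0.6 = 30.96°;  2α = 61.93°
n_0 = (+0.9734, -0.2292)
n_1 = (+0.5505, +0.8349)
n_2 = (-0.4774, +0.8787)
n_3 = (-0.9786, +0.2059)
n_4 = (-0.3665, -0.9304)
n_5 = (+0.6083, -0.7937)
  (0,1): δ = 110.15°  ·
  (0,2): δ = 48.23°  ✓
  (0,3): δ = 1.37°  ✓
  (0,4): δ = 81.75°  ·
  (0,5): δ = 140.71°  ·
  (1,2): δ = 118.08°  ·
  (1,3): δ = 68.48°  ·
  (1,4): δ = 11.90°  ✓
  (1,5): δ = 70.86°  ·
  (2,3): δ = 130.40°  ·
  (2,4): δ = 50.02°  ✓
  (2,5): δ = 8.94°  ✓
  (3,4): δ = 99.62°  ·
  (3,5): δ = 40.66°  ✓
  (4,5): δ = 121.04°  ·
antipodal pairs: 6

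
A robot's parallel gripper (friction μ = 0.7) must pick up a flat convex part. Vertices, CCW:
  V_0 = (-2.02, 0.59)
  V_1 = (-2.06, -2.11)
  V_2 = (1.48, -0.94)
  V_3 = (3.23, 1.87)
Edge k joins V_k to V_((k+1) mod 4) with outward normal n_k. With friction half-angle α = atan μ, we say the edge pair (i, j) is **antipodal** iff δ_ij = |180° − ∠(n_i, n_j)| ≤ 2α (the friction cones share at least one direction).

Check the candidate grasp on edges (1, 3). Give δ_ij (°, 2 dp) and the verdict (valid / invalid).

δ = 4.59°, valid

α = atan 0.7 = 34.99°;  2α = 69.98°
edge 1: e_1 = (+3.54, +1.17);  n_1 = (+0.3138, -0.9495)
edge 3: e_3 = (-5.25, -1.28);  n_3 = (-0.2369, +0.9715)
∠(n_1, n_3) = 175.41°
δ = |180° − 175.41°| = 4.59°
4.59° ≤ 2α = 69.98°  →  valid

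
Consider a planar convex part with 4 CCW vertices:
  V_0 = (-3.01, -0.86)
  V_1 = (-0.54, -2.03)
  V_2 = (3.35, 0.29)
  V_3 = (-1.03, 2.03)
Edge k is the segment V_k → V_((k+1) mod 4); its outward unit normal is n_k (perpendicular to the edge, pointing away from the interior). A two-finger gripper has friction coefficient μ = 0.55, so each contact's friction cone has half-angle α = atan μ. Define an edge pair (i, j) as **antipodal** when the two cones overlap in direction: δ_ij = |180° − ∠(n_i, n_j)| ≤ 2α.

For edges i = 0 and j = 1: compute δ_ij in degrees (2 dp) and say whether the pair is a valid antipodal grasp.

α = atan 0.55 = 28.81°;  2α = 57.62°
edge 0: e_0 = (+2.47, -1.17);  n_0 = (-0.4281, -0.9037)
edge 1: e_1 = (+3.89, +2.32);  n_1 = (+0.5122, -0.8589)
∠(n_0, n_1) = 56.16°
δ = |180° − 56.16°| = 123.84°
123.84° > 2α = 57.62°  →  invalid

δ = 123.84°, invalid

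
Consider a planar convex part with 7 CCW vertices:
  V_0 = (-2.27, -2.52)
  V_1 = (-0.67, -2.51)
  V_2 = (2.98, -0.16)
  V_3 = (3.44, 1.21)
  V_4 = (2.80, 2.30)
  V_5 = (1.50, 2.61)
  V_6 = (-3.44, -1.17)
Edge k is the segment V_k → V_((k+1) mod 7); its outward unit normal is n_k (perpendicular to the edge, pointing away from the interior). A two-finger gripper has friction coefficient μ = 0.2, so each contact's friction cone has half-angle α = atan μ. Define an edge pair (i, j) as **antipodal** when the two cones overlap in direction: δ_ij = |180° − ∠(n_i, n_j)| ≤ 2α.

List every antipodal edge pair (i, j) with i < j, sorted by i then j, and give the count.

α = atan 0.2 = 11.31°;  2α = 22.62°
n_0 = (+0.0062, -1.0000)
n_1 = (+0.5413, -0.8408)
n_2 = (+0.9480, -0.3183)
n_3 = (+0.8623, +0.5063)
n_4 = (+0.2320, +0.9727)
n_5 = (-0.6077, +0.7942)
n_6 = (-0.7557, -0.6549)
  (0,1): δ = 147.58°  ·
  (0,2): δ = 108.92°  ·
  (0,3): δ = 59.94°  ·
  (0,4): δ = 13.77°  ✓
  (0,5): δ = 37.06°  ·
  (0,6): δ = 130.56°  ·
  (1,2): δ = 141.34°  ·
  (1,3): δ = 92.36°  ·
  (1,4): δ = 46.19°  ·
  (1,5): δ = 4.65°  ✓
  (1,6): δ = 98.14°  ·
  (2,3): δ = 131.02°  ·
  (2,4): δ = 84.85°  ·
  (2,5): δ = 34.02°  ·
  (2,6): δ = 59.47°  ·
  (3,4): δ = 133.83°  ·
  (3,5): δ = 83.00°  ·
  (3,6): δ = 10.49°  ✓
  (4,5): δ = 129.17°  ·
  (4,6): δ = 35.67°  ·
  (5,6): δ = 86.51°  ·
antipodal pairs: 3

count = 3; pairs: (0,4), (1,5), (3,6)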